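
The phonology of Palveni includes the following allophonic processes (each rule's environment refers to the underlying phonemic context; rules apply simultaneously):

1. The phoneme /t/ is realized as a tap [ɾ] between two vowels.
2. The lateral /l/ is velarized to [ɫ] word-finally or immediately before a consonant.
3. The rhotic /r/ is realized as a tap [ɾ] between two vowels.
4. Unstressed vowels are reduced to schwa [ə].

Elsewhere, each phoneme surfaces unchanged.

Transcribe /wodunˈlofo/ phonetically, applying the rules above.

[wədənˈlofə]

/w/ (word-initial) is unaffected → [w].
Rule 4 applies to /o/ (between /w/ and /d/: in an unstressed syllable) → [ə].
/d/ (between /o/ and /u/) is unaffected → [d].
/u/ (between /d/ and /n/): in an unstressed syllable, so rule 4 applies → [ə].
/n/ (between /u/ and /l/) is unaffected → [n].
/l/ — between /n/ and /o/; rule 2 does not apply here → [l].
/o/ — between /l/ and /f/; rule 4 does not apply here → [o].
/f/ (between /o/ and /o/) is unaffected → [f].
/o/ (word-final) occurs in an unstressed syllable → [ə] by rule 4.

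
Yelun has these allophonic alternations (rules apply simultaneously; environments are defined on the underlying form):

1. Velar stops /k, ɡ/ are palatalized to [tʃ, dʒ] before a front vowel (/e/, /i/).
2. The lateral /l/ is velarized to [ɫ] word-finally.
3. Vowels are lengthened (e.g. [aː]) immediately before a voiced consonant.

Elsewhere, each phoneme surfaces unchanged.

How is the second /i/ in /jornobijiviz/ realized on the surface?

/i/ meets the environment for rule 3 (before a voiced consonant) → [iː].

[iː]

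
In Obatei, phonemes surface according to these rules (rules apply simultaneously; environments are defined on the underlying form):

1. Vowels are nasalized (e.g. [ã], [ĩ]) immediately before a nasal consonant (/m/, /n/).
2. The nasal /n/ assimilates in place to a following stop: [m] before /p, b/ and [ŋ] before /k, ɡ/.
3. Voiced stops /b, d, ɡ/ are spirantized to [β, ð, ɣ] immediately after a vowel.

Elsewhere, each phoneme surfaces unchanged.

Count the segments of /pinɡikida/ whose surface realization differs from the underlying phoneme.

Segments that undergo a rule: /i/ → [ĩ] (rule 1); /n/ → [ŋ] (rule 2); /d/ → [ð] (rule 3).
All other segments surface unchanged.

3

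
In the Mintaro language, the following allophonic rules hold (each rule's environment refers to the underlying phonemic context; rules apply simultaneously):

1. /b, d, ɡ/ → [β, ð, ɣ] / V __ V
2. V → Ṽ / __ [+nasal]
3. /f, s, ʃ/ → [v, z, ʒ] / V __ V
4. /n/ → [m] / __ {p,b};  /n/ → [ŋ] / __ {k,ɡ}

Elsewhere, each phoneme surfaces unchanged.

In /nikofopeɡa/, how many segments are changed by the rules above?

Segments that undergo a rule: /f/ → [v] (rule 3); /ɡ/ → [ɣ] (rule 1).
All other segments surface unchanged.

2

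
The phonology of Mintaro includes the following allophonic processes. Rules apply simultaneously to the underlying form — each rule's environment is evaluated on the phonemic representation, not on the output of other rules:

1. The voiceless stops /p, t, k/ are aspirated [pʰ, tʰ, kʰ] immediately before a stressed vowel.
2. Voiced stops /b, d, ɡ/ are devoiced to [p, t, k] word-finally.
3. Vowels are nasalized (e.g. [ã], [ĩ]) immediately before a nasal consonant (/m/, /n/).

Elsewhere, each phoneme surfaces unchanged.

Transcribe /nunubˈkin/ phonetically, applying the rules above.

[nũnubˈkʰĩn]

/u/ meets the environment for rule 3 (before a nasal consonant) → [ũ].
/u/ (between /n/ and /b/) is in the target of rule 3 but the environment (before a nasal consonant) is not met → [u].
/b/ — between /u/ and /k/; rule 2 does not apply here → [b].
Rule 1 applies to /k/ (between /b/ and /i/: immediately before a stressed vowel) → [kʰ].
/i/ meets the environment for rule 3 (before a nasal consonant) → [ĩ].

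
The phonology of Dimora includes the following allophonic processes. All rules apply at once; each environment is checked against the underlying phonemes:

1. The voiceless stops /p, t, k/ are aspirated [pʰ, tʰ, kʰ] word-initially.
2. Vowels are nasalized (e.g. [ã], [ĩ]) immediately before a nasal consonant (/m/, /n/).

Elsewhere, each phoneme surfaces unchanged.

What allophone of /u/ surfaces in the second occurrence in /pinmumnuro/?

/u/ (between /n/ and /r/): rule 2 targets it, but not before a nasal consonant → unchanged [u].

[u]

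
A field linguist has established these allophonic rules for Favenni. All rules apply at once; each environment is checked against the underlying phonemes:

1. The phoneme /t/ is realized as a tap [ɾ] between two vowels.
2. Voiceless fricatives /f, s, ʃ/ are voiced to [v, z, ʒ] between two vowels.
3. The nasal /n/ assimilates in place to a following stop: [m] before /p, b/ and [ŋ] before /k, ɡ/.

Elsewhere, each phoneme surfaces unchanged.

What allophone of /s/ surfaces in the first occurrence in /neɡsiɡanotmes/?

/s/ — between /ɡ/ and /i/; rule 2 does not apply here → [s].

[s]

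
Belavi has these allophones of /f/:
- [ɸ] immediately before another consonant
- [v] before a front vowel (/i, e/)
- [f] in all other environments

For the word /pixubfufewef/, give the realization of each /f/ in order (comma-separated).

[f], [v], [f]

Occurrence 1 (position 6): no conditioning environment matches → elsewhere allophone [f].
Occurrence 2 (position 8): before a front vowel (/i, e/) → [v].
Occurrence 3 (position 12): no conditioning environment matches → elsewhere allophone [f].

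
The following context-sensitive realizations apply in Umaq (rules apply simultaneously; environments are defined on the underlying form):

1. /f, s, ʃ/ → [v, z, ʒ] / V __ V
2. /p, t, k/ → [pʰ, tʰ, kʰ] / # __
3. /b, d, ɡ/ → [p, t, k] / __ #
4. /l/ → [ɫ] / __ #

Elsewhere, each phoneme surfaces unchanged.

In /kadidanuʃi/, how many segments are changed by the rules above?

2

Segments that undergo a rule: /k/ → [kʰ] (rule 2); /ʃ/ → [ʒ] (rule 1).
All other segments surface unchanged.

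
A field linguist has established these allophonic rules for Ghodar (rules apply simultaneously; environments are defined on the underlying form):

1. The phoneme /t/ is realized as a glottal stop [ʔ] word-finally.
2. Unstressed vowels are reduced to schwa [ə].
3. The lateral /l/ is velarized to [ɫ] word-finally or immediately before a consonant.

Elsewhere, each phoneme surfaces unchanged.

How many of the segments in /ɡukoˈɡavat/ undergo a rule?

Segments that undergo a rule: /u/ → [ə] (rule 2); /o/ → [ə] (rule 2); /a/ → [ə] (rule 2); /t/ → [ʔ] (rule 1).
All other segments surface unchanged.

4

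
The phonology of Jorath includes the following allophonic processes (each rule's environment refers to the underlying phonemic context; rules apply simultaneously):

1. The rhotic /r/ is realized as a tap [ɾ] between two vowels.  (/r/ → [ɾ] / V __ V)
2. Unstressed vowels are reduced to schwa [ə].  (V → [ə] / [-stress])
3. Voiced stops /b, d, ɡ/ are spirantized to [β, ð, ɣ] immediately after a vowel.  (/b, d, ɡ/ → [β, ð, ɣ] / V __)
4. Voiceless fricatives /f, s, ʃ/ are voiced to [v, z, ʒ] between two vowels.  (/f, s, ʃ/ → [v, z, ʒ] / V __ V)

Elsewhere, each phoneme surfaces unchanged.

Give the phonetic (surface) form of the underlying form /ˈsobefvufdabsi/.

[ˈsoβəfvəfdəβsə]

/s/ (word-initial) is in the target of rule 4 but the environment (between two vowels) is not met → [s].
/o/ (between /s/ and /b/) is in the target of rule 2 but the environment (in an unstressed syllable) is not met → [o].
/b/ — between /o/ and /e/, immediately after a vowel — surfaces as [β] (rule 3).
Rule 2 applies to /e/ (between /b/ and /f/: in an unstressed syllable) → [ə].
/f/ (between /e/ and /v/) fails the environment for rule 4, so it stays [f].
/v/ — not in any rule's target class → [v].
/u/ — between /v/ and /f/, in an unstressed syllable — surfaces as [ə] (rule 2).
/f/ (between /u/ and /d/): rule 4 targets it, but not between two vowels → unchanged [f].
/d/ (between /f/ and /a/): rule 3 targets it, but not immediately after a vowel → unchanged [d].
/a/ (between /d/ and /b/): in an unstressed syllable, so rule 2 applies → [ə].
/b/ meets the environment for rule 3 (immediately after a vowel) → [β].
/s/ (between /b/ and /i/): rule 4 targets it, but not between two vowels → unchanged [s].
/i/ meets the environment for rule 2 (in an unstressed syllable) → [ə].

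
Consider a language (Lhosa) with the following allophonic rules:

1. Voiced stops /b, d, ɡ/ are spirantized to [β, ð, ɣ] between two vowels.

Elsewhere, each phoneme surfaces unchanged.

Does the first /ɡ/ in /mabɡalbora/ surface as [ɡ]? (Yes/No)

Yes

/ɡ/ (between /b/ and /a/) is in the target of rule 1 but the environment (between two vowels) is not met → [ɡ].
The actual realization is [ɡ], which matches [ɡ].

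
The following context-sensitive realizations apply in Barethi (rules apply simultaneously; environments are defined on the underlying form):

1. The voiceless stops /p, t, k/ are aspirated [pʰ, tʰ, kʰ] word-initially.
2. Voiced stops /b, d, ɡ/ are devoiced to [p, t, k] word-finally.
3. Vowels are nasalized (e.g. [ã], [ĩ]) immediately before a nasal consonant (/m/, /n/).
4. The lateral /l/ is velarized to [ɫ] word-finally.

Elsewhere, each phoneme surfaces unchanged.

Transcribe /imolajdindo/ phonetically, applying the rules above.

Rule 3 applies to /i/ (word-initial: before a nasal consonant) → [ĩ].
/o/ — between /m/ and /l/; rule 3 does not apply here → [o].
/l/ (between /o/ and /a/): rule 4 targets it, but not word-finally → unchanged [l].
/a/ (between /l/ and /j/): rule 3 targets it, but not before a nasal consonant → unchanged [a].
/d/ (between /j/ and /i/): rule 2 targets it, but not word-finally → unchanged [d].
/i/ meets the environment for rule 3 (before a nasal consonant) → [ĩ].
/d/ — between /n/ and /o/; rule 2 does not apply here → [d].
/o/ (word-final) fails the environment for rule 3, so it stays [o].

[ĩmolajdĩndo]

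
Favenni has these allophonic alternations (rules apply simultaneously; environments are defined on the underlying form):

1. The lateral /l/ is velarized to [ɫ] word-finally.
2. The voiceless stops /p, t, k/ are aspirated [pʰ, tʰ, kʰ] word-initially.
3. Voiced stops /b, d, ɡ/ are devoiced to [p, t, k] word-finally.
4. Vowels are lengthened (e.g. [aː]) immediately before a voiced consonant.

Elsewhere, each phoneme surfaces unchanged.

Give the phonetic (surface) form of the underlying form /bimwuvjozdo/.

/b/ (word-initial): rule 3 targets it, but not word-finally → unchanged [b].
/i/ (between /b/ and /m/) occurs before a voiced consonant → [iː] by rule 4.
/u/ (between /w/ and /v/) occurs before a voiced consonant → [uː] by rule 4.
Rule 4 applies to /o/ (between /j/ and /z/: before a voiced consonant) → [oː].
/d/ (between /z/ and /o/): rule 3 targets it, but not word-finally → unchanged [d].
/o/ (word-final) is in the target of rule 4 but the environment (before a voiced consonant) is not met → [o].

[biːmwuːvjoːzdo]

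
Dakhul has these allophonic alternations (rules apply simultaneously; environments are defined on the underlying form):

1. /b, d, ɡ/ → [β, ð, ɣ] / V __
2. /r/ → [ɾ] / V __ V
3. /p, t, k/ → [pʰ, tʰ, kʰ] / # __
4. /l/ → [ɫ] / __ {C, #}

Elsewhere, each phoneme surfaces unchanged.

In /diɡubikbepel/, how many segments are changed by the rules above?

Segments that undergo a rule: /ɡ/ → [ɣ] (rule 1); /b/ → [β] (rule 1); /l/ → [ɫ] (rule 4).
All other segments surface unchanged.

3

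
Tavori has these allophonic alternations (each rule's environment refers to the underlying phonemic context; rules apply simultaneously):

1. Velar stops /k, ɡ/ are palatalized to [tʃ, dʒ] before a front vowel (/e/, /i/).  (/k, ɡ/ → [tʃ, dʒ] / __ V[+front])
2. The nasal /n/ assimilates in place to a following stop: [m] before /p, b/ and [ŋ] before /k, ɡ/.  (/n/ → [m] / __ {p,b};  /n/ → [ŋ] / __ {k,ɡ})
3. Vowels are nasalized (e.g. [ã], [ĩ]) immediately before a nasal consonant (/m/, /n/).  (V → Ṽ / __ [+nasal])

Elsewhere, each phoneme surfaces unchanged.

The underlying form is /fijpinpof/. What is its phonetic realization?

/i/ — between /f/ and /j/; rule 3 does not apply here → [i].
/i/ (between /p/ and /n/): before a nasal consonant, so rule 3 applies → [ĩ].
/n/ (between /i/ and /p/): before a labial or velar stop, so rule 2 applies → [m].
/o/ (between /p/ and /f/) fails the environment for rule 3, so it stays [o].

[fijpĩmpof]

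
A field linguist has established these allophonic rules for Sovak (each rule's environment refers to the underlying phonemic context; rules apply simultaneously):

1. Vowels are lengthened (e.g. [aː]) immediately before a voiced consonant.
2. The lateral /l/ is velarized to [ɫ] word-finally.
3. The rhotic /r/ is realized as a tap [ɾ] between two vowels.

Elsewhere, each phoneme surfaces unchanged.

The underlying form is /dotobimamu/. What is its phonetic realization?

[dotoːbiːmaːmu]

/d/ stays [d].
/o/ — between /d/ and /t/; rule 1 does not apply here → [o].
/t/ — not in any rule's target class → [t].
/o/ meets the environment for rule 1 (before a voiced consonant) → [oː].
/b/ — not in any rule's target class → [b].
/i/ — between /b/ and /m/, before a voiced consonant — surfaces as [iː] (rule 1).
/m/ (between /i/ and /a/) is unaffected → [m].
/a/ (between /m/ and /m/): before a voiced consonant, so rule 1 applies → [aː].
/m/ — not in any rule's target class → [m].
/u/ (word-final) is in the target of rule 1 but the environment (before a voiced consonant) is not met → [u].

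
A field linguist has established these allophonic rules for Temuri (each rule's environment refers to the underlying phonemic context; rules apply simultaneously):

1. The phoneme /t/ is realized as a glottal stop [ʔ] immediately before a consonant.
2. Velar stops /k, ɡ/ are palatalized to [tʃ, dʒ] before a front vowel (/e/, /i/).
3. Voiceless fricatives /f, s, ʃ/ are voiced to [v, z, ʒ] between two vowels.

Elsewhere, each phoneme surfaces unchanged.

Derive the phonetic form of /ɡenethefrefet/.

/ɡ/ (word-initial) occurs before a front vowel → [dʒ] by rule 2.
Rule 1 applies to /t/ (between /e/ and /h/: immediately before a consonant) → [ʔ].
/f/ (between /e/ and /r/) is in the target of rule 3 but the environment (between two vowels) is not met → [f].
/f/ (between /e/ and /e/) occurs between two vowels → [v] by rule 3.
/t/ (word-final) fails the environment for rule 1, so it stays [t].

[dʒeneʔhefrevet]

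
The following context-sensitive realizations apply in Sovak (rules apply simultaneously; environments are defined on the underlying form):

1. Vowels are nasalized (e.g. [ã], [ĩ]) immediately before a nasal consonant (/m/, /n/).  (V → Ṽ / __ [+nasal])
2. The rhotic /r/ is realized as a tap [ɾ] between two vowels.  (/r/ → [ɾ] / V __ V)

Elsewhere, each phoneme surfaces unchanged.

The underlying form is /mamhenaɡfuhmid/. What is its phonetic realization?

[mãmhẽnaɡfuhmid]

/m/ stays [m].
Rule 1 applies to /a/ (between /m/ and /m/: before a nasal consonant) → [ã].
/m/ (between /a/ and /h/) is unaffected → [m].
/h/ (between /m/ and /e/) is unaffected → [h].
/e/ (between /h/ and /n/): before a nasal consonant, so rule 1 applies → [ẽ].
/n/ — not in any rule's target class → [n].
/a/ (between /n/ and /ɡ/) is in the target of rule 1 but the environment (before a nasal consonant) is not met → [a].
/ɡ/ — not in any rule's target class → [ɡ].
/f/ (between /ɡ/ and /u/): no rule targets it → [f].
/u/ (between /f/ and /h/) is in the target of rule 1 but the environment (before a nasal consonant) is not met → [u].
/h/ (between /u/ and /m/): no rule targets it → [h].
/m/ (between /h/ and /i/) is unaffected → [m].
/i/ — between /m/ and /d/; rule 1 does not apply here → [i].
/d/ (word-final) is unaffected → [d].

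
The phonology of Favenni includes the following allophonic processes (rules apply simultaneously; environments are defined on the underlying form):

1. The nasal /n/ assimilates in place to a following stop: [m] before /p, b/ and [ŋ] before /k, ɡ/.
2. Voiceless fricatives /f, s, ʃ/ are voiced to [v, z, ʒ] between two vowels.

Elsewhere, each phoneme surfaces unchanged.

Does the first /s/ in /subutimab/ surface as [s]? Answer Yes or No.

Yes

/s/ (word-initial) fails the environment for rule 2, so it stays [s].
The actual realization is [s], which matches [s].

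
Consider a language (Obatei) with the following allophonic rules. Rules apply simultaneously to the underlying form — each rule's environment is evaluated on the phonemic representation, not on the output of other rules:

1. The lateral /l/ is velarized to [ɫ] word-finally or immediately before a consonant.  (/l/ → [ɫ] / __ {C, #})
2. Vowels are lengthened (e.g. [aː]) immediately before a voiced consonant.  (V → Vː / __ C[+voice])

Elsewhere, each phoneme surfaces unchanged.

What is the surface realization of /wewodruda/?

[weːwoːdruːda]

/w/ (word-initial): no rule targets it → [w].
/e/ — between /w/ and /w/, before a voiced consonant — surfaces as [eː] (rule 2).
/w/ stays [w].
/o/ (between /w/ and /d/) occurs before a voiced consonant → [oː] by rule 2.
/d/ — not in any rule's target class → [d].
/r/ stays [r].
/u/ meets the environment for rule 2 (before a voiced consonant) → [uː].
/d/ (between /u/ and /a/): no rule targets it → [d].
/a/ (word-final): rule 2 targets it, but not before a voiced consonant → unchanged [a].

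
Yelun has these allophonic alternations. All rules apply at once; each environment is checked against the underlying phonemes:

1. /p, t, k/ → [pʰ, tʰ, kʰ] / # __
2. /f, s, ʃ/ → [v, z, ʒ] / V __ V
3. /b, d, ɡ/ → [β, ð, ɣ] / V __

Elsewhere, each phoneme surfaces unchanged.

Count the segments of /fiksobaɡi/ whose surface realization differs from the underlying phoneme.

2

Segments that undergo a rule: /b/ → [β] (rule 3); /ɡ/ → [ɣ] (rule 3).
All other segments surface unchanged.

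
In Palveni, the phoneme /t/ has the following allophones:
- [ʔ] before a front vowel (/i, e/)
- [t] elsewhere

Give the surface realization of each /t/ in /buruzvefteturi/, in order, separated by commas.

[ʔ], [t]

Occurrence 1 (position 9): before a front vowel (/i, e/) → [ʔ].
Occurrence 2 (position 11): no conditioning environment matches → elsewhere allophone [t].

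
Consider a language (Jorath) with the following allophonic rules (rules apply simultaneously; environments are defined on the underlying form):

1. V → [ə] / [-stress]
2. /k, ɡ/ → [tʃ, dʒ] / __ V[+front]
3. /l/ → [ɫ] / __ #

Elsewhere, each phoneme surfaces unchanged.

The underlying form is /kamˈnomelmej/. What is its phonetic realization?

[kəmˈnoməlməj]

/k/ — word-initial; rule 2 does not apply here → [k].
/a/ meets the environment for rule 1 (in an unstressed syllable) → [ə].
/o/ — between /n/ and /m/; rule 1 does not apply here → [o].
/e/ meets the environment for rule 1 (in an unstressed syllable) → [ə].
/l/ (between /e/ and /m/): rule 3 targets it, but not word-finally → unchanged [l].
/e/ (between /m/ and /j/) occurs in an unstressed syllable → [ə] by rule 1.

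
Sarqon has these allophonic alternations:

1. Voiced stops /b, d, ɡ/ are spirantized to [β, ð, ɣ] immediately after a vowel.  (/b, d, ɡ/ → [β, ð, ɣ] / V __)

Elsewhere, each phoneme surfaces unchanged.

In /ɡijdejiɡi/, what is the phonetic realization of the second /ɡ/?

[ɣ]

/ɡ/ meets the environment for rule 1 (immediately after a vowel) → [ɣ].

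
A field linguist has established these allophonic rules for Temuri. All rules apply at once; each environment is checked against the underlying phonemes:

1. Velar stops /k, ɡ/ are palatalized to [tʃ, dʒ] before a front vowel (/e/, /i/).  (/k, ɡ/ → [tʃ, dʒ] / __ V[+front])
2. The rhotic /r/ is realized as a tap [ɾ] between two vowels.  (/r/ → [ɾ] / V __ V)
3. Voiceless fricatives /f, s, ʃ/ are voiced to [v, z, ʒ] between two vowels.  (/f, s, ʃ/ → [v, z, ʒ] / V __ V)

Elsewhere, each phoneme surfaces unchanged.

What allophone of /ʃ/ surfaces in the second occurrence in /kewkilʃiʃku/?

/ʃ/ (between /i/ and /k/): rule 3 targets it, but not between two vowels → unchanged [ʃ].

[ʃ]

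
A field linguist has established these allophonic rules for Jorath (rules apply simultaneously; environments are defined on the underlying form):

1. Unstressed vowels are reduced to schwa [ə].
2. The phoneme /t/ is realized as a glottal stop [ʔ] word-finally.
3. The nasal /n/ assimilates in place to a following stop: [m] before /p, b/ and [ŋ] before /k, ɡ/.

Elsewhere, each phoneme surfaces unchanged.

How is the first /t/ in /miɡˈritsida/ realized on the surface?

/t/ (between /i/ and /s/) fails the environment for rule 2, so it stays [t].

[t]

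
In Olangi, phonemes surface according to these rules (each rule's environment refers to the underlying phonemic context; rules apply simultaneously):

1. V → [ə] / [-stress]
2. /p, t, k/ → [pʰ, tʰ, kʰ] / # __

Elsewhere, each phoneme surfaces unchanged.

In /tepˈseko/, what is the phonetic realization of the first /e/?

[ə]

/e/ — between /t/ and /p/, in an unstressed syllable — surfaces as [ə] (rule 1).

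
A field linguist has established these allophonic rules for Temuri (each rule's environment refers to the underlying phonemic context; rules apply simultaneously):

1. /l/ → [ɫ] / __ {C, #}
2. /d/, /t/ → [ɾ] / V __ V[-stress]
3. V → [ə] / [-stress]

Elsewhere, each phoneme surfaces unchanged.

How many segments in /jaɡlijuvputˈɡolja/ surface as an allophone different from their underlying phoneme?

Segments that undergo a rule: /a/ → [ə] (rule 3); /i/ → [ə] (rule 3); /u/ → [ə] (rule 3); /u/ → [ə] (rule 3); /l/ → [ɫ] (rule 1); /a/ → [ə] (rule 3).
All other segments surface unchanged.

6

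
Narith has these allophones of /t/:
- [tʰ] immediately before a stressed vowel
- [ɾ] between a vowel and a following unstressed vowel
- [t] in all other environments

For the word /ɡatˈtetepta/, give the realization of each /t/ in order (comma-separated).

[t], [tʰ], [ɾ], [t]

Occurrence 1 (position 3): no conditioning environment matches → elsewhere allophone [t].
Occurrence 2 (position 4): immediately before a stressed vowel → [tʰ].
Occurrence 3 (position 6): between a vowel and an unstressed vowel → [ɾ].
Occurrence 4 (position 9): no conditioning environment matches → elsewhere allophone [t].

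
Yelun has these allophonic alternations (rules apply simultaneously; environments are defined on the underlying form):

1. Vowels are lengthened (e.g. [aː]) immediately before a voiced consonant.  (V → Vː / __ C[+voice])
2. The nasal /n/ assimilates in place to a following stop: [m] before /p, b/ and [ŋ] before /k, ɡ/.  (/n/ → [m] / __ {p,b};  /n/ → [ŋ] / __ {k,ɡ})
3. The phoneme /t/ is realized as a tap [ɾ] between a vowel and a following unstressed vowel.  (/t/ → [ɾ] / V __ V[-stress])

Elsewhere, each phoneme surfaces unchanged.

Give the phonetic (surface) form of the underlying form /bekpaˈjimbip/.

/b/ stays [b].
/e/ (between /b/ and /k/) fails the environment for rule 1, so it stays [e].
/k/ stays [k].
/p/ (between /k/ and /a/) is unaffected → [p].
/a/ (between /p/ and /j/): before a voiced consonant, so rule 1 applies → [aː].
/j/ — not in any rule's target class → [j].
/i/ (between /j/ and /m/) occurs before a voiced consonant → [iː] by rule 1.
/m/ (between /i/ and /b/) is unaffected → [m].
/b/ (between /m/ and /i/) is unaffected → [b].
/i/ (between /b/ and /p/) is in the target of rule 1 but the environment (before a voiced consonant) is not met → [i].
/p/ stays [p].

[bekpaːˈjiːmbip]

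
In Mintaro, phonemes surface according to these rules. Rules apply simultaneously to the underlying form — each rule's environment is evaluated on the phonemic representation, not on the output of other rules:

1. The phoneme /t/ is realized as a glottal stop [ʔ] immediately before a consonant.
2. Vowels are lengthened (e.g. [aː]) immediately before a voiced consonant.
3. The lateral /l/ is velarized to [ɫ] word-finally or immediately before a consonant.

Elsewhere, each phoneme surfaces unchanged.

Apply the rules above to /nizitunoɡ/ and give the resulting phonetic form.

[niːzituːnoːɡ]

/n/ (word-initial): no rule targets it → [n].
Rule 2 applies to /i/ (between /n/ and /z/: before a voiced consonant) → [iː].
/z/ — not in any rule's target class → [z].
/i/ (between /z/ and /t/): rule 2 targets it, but not before a voiced consonant → unchanged [i].
/t/ — between /i/ and /u/; rule 1 does not apply here → [t].
Rule 2 applies to /u/ (between /t/ and /n/: before a voiced consonant) → [uː].
/n/ — not in any rule's target class → [n].
/o/ — between /n/ and /ɡ/, before a voiced consonant — surfaces as [oː] (rule 2).
/ɡ/ stays [ɡ].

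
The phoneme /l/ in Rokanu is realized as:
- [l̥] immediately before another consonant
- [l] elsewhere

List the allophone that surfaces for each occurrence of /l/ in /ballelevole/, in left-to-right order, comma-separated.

Occurrence 1 (position 3): immediately before another consonant → [l̥].
Occurrence 2 (position 4): no conditioning environment matches → elsewhere allophone [l].
Occurrence 3 (position 6): no conditioning environment matches → elsewhere allophone [l].
Occurrence 4 (position 10): no conditioning environment matches → elsewhere allophone [l].

[l̥], [l], [l], [l]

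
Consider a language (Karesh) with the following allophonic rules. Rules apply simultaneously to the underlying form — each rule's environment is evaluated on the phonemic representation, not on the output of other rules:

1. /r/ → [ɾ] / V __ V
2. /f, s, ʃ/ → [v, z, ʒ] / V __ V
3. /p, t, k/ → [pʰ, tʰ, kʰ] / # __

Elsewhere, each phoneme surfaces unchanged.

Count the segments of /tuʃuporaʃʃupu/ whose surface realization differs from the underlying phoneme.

Segments that undergo a rule: /t/ → [tʰ] (rule 3); /ʃ/ → [ʒ] (rule 2); /r/ → [ɾ] (rule 1).
All other segments surface unchanged.

3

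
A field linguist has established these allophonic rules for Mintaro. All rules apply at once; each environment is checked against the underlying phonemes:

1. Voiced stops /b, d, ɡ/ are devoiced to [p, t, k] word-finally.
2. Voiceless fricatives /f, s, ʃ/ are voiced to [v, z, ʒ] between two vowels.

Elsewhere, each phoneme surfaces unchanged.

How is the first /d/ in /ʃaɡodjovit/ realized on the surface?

/d/ — between /o/ and /j/; rule 1 does not apply here → [d].

[d]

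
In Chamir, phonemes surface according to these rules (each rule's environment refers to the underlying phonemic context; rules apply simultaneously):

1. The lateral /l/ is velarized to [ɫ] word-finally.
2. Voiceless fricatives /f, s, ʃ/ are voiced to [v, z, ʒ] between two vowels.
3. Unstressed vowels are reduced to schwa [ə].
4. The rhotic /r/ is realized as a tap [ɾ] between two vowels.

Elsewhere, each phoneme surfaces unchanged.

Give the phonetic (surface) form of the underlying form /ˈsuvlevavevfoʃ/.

[ˈsuvləvəvəvfəʃ]

/s/ (word-initial) is in the target of rule 2 but the environment (between two vowels) is not met → [s].
/u/ (between /s/ and /v/) is in the target of rule 3 but the environment (in an unstressed syllable) is not met → [u].
/v/ stays [v].
/l/ — between /v/ and /e/; rule 1 does not apply here → [l].
/e/ — between /l/ and /v/, in an unstressed syllable — surfaces as [ə] (rule 3).
/v/ (between /e/ and /a/) is unaffected → [v].
Rule 3 applies to /a/ (between /v/ and /v/: in an unstressed syllable) → [ə].
/v/ — not in any rule's target class → [v].
/e/ (between /v/ and /v/): in an unstressed syllable, so rule 3 applies → [ə].
/v/ — not in any rule's target class → [v].
/f/ — between /v/ and /o/; rule 2 does not apply here → [f].
/o/ — between /f/ and /ʃ/, in an unstressed syllable — surfaces as [ə] (rule 3).
/ʃ/ (word-final) fails the environment for rule 2, so it stays [ʃ].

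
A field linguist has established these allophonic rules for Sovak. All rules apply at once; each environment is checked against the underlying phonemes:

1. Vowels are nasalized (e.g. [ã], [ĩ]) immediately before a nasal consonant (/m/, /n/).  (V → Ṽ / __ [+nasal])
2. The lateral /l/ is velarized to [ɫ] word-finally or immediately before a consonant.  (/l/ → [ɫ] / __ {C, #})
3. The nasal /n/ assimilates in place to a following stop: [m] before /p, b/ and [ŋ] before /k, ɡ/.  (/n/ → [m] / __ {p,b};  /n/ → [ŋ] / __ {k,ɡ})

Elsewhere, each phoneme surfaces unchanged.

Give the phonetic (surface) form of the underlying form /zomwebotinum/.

[zõmwebotĩnũm]

/z/ — not in any rule's target class → [z].
Rule 1 applies to /o/ (between /z/ and /m/: before a nasal consonant) → [õ].
/m/ (between /o/ and /w/) is unaffected → [m].
/w/ — not in any rule's target class → [w].
/e/ (between /w/ and /b/) is in the target of rule 1 but the environment (before a nasal consonant) is not met → [e].
/b/ — not in any rule's target class → [b].
/o/ (between /b/ and /t/): rule 1 targets it, but not before a nasal consonant → unchanged [o].
/t/ stays [t].
/i/ meets the environment for rule 1 (before a nasal consonant) → [ĩ].
/n/ — between /i/ and /u/; rule 3 does not apply here → [n].
/u/ — between /n/ and /m/, before a nasal consonant — surfaces as [ũ] (rule 1).
/m/ (word-final): no rule targets it → [m].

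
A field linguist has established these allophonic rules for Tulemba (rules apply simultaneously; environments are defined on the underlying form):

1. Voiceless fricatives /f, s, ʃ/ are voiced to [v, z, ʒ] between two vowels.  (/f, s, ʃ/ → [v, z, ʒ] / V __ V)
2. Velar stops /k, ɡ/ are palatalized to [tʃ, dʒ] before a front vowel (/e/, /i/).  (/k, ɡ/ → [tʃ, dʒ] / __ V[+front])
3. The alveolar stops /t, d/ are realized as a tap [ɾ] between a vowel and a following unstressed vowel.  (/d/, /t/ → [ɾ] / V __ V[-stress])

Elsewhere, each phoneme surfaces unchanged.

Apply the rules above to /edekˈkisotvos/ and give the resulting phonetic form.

[eɾekˈtʃizotvos]

/e/ (word-initial) is unaffected → [e].
/d/ — between /e/ and /e/, between a vowel and a following unstressed vowel — surfaces as [ɾ] (rule 3).
/e/ stays [e].
/k/ — between /e/ and /k/; rule 2 does not apply here → [k].
/k/ — between /k/ and /i/, before a front vowel — surfaces as [tʃ] (rule 2).
/i/ (between /k/ and /s/) is unaffected → [i].
/s/ meets the environment for rule 1 (between two vowels) → [z].
/o/ stays [o].
/t/ (between /o/ and /v/): rule 3 targets it, but not between a vowel and a following unstressed vowel → unchanged [t].
/v/ (between /t/ and /o/): no rule targets it → [v].
/o/ stays [o].
/s/ — word-final; rule 1 does not apply here → [s].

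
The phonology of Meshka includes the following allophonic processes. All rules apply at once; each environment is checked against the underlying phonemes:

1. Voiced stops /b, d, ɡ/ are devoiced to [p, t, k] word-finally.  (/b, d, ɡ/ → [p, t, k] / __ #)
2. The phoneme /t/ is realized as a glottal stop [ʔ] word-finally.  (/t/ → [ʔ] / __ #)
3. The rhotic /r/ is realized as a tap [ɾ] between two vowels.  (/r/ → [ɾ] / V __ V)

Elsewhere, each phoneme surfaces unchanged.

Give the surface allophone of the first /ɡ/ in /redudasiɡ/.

/ɡ/ (word-final) occurs word-finally → [k] by rule 1.

[k]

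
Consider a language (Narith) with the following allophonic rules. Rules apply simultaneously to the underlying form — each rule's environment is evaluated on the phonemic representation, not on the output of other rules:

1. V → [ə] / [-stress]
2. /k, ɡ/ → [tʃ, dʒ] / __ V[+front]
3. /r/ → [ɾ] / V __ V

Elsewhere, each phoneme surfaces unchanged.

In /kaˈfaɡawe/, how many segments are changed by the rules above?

3

Segments that undergo a rule: /a/ → [ə] (rule 1); /a/ → [ə] (rule 1); /e/ → [ə] (rule 1).
All other segments surface unchanged.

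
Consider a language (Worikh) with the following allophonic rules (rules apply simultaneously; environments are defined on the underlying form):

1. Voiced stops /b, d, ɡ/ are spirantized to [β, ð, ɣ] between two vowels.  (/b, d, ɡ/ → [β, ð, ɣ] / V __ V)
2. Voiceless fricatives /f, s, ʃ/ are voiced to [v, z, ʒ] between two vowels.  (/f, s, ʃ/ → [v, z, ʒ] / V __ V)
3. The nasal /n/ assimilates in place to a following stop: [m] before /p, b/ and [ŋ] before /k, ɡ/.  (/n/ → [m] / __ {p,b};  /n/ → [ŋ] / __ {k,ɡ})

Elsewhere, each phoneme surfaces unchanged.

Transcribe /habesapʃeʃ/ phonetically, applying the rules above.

/h/ — not in any rule's target class → [h].
/a/ (between /h/ and /b/) is unaffected → [a].
/b/ meets the environment for rule 1 (between two vowels) → [β].
/e/ (between /b/ and /s/) is unaffected → [e].
Rule 2 applies to /s/ (between /e/ and /a/: between two vowels) → [z].
/a/ — not in any rule's target class → [a].
/p/ stays [p].
/ʃ/ (between /p/ and /e/): rule 2 targets it, but not between two vowels → unchanged [ʃ].
/e/ stays [e].
/ʃ/ (word-final) fails the environment for rule 2, so it stays [ʃ].

[haβezapʃeʃ]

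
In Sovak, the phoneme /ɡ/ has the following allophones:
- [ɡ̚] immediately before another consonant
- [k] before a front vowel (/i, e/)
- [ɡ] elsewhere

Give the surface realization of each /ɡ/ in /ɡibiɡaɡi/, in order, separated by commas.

[k], [ɡ], [k]

Occurrence 1 (position 1): before a front vowel (/i, e/) → [k].
Occurrence 2 (position 5): no conditioning environment matches → elsewhere allophone [ɡ].
Occurrence 3 (position 7): before a front vowel (/i, e/) → [k].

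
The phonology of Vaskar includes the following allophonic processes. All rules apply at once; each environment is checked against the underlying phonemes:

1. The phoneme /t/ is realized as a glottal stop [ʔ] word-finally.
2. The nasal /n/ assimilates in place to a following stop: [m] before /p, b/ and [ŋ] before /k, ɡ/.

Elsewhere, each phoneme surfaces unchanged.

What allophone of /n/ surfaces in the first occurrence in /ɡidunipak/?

[n]

/n/ (between /u/ and /i/): rule 2 targets it, but not before a labial or velar stop → unchanged [n].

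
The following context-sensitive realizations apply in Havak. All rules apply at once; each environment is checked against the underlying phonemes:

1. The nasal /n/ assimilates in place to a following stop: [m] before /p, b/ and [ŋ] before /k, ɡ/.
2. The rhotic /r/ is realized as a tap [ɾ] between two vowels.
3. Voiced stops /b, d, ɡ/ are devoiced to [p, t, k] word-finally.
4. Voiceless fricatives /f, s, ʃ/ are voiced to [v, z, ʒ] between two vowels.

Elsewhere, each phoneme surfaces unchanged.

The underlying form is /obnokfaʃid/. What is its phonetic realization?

/o/ — not in any rule's target class → [o].
/b/ (between /o/ and /n/) fails the environment for rule 3, so it stays [b].
/n/ (between /b/ and /o/): rule 1 targets it, but not before a labial or velar stop → unchanged [n].
/o/ (between /n/ and /k/) is unaffected → [o].
/k/ stays [k].
/f/ (between /k/ and /a/): rule 4 targets it, but not between two vowels → unchanged [f].
/a/ (between /f/ and /ʃ/) is unaffected → [a].
/ʃ/ (between /a/ and /i/) occurs between two vowels → [ʒ] by rule 4.
/i/ (between /ʃ/ and /d/) is unaffected → [i].
/d/ (word-final) occurs word-finally → [t] by rule 3.

[obnokfaʒit]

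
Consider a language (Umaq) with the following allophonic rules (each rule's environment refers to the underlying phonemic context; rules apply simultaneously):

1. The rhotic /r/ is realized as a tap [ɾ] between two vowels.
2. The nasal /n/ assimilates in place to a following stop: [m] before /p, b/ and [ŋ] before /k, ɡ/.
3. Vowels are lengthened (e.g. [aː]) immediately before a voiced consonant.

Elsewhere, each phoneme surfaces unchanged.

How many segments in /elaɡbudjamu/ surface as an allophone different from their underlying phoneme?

Segments that undergo a rule: /e/ → [eː] (rule 3); /a/ → [aː] (rule 3); /u/ → [uː] (rule 3); /a/ → [aː] (rule 3).
All other segments surface unchanged.

4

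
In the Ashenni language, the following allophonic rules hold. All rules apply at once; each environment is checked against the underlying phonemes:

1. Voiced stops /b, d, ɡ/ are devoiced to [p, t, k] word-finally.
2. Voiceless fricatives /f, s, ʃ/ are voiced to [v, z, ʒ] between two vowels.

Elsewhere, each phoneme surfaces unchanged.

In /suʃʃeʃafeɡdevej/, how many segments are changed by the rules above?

Segments that undergo a rule: /ʃ/ → [ʒ] (rule 2); /f/ → [v] (rule 2).
All other segments surface unchanged.

2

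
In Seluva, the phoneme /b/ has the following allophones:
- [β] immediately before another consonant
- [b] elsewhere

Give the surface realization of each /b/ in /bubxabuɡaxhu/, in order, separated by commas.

[b], [β], [b]

Occurrence 1 (position 1): no conditioning environment matches → elsewhere allophone [b].
Occurrence 2 (position 3): immediately before another consonant → [β].
Occurrence 3 (position 6): no conditioning environment matches → elsewhere allophone [b].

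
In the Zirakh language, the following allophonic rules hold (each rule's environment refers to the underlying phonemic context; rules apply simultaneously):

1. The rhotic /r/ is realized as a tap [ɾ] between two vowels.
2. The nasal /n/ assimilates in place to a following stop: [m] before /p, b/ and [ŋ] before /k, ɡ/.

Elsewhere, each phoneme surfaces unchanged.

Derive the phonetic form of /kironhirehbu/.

[kiɾonhiɾehbu]

/r/ — between /i/ and /o/, between two vowels — surfaces as [ɾ] (rule 1).
/n/ (between /o/ and /h/) is in the target of rule 2 but the environment (before a labial or velar stop) is not met → [n].
/r/ — between /i/ and /e/, between two vowels — surfaces as [ɾ] (rule 1).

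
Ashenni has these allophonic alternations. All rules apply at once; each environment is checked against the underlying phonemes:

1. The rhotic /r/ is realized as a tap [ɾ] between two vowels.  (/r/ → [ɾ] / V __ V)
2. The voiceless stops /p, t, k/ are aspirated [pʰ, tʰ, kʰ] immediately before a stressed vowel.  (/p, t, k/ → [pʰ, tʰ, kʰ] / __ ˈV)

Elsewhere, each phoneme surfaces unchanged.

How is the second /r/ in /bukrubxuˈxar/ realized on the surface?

/r/ (word-final) is in the target of rule 1 but the environment (between two vowels) is not met → [r].

[r]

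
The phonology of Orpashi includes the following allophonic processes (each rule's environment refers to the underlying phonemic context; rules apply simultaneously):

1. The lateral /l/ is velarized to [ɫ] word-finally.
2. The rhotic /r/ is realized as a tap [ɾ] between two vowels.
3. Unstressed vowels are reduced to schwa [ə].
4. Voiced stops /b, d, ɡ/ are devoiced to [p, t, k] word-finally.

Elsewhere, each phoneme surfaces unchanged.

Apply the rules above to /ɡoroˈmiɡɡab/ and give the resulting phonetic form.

[ɡəɾəˈmiɡɡəp]

/ɡ/ (word-initial) is in the target of rule 4 but the environment (word-finally) is not met → [ɡ].
Rule 3 applies to /o/ (between /ɡ/ and /r/: in an unstressed syllable) → [ə].
/r/ (between /o/ and /o/) occurs between two vowels → [ɾ] by rule 2.
/o/ meets the environment for rule 3 (in an unstressed syllable) → [ə].
/i/ (between /m/ and /ɡ/) fails the environment for rule 3, so it stays [i].
/ɡ/ (between /i/ and /ɡ/) fails the environment for rule 4, so it stays [ɡ].
/ɡ/ (between /ɡ/ and /a/): rule 4 targets it, but not word-finally → unchanged [ɡ].
/a/ — between /ɡ/ and /b/, in an unstressed syllable — surfaces as [ə] (rule 3).
/b/ meets the environment for rule 4 (word-finally) → [p].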